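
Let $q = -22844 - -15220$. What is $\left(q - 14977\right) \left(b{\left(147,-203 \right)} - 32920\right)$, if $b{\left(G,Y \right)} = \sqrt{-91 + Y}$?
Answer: $744024920 - 158207 i \sqrt{6} \approx 7.4403 \cdot 10^{8} - 3.8753 \cdot 10^{5} i$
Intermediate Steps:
$q = -7624$ ($q = -22844 + 15220 = -7624$)
$\left(q - 14977\right) \left(b{\left(147,-203 \right)} - 32920\right) = \left(-7624 - 14977\right) \left(\sqrt{-91 - 203} - 32920\right) = - 22601 \left(\sqrt{-294} - 32920\right) = - 22601 \left(7 i \sqrt{6} - 32920\right) = - 22601 \left(-32920 + 7 i \sqrt{6}\right) = 744024920 - 158207 i \sqrt{6}$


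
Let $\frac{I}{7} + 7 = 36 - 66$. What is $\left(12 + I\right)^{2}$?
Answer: $61009$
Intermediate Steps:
$I = -259$ ($I = -49 + 7 \left(36 - 66\right) = -49 + 7 \left(-30\right) = -49 - 210 = -259$)
$\left(12 + I\right)^{2} = \left(12 - 259\right)^{2} = \left(-247\right)^{2} = 61009$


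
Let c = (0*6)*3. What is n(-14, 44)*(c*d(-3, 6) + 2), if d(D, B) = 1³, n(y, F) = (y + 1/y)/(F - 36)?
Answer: -197/56 ≈ -3.5179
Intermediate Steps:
n(y, F) = (y + 1/y)/(-36 + F)
d(D, B) = 1
c = 0 (c = 0*3 = 0)
n(-14, 44)*(c*d(-3, 6) + 2) = ((1 + (-14)²)/((-14)*(-36 + 44)))*(0*1 + 2) = (-1/14*(1 + 196)/8)*(0 + 2) = -1/14*⅛*197*2 = -197/112*2 = -197/56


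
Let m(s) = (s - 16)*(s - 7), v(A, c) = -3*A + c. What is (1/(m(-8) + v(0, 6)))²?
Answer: 1/133956 ≈ 7.4651e-6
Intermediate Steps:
v(A, c) = c - 3*A
m(s) = (-16 + s)*(-7 + s)
(1/(m(-8) + v(0, 6)))² = (1/((112 + (-8)² - 23*(-8)) + (6 - 3*0)))² = (1/((112 + 64 + 184) + (6 + 0)))² = (1/(360 + 6))² = (1/366)² = 1/133956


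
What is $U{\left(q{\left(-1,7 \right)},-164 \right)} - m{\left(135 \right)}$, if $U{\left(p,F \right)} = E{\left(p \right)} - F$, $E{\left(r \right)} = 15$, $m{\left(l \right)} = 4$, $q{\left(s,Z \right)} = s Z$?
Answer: $175$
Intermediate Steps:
$q{\left(s,Z \right)} = Z s$
$U{\left(p,F \right)} = 15 - F$
$U{\left(q{\left(-1,7 \right)},-164 \right)} - m{\left(135 \right)} = \left(15 - -164\right) - 4 = \left(15 + 164\right) - 4 = 179 - 4 = 175$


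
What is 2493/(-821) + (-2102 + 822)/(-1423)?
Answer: -2496659/1168283 ≈ -2.1370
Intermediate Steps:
2493/(-821) + (-2102 + 822)/(-1423) = 2493*(-1/821) - 1280*(-1/1423) = -2493/821 + 1280/1423 = -2496659/1168283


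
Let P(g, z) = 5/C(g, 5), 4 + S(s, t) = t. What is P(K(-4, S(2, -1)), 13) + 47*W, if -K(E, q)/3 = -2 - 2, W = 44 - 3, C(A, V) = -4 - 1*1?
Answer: 1926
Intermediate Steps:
S(s, t) = -4 + t
C(A, V) = -5 (C(A, V) = -4 - 1 = -5)
W = 41
K(E, q) = 12 (K(E, q) = -3*(-2 - 2) = -3*(-4) = 12)
P(g, z) = -1 (P(g, z) = 5/(-5) = 5*(-1/5) = -1)
P(K(-4, S(2, -1)), 13) + 47*W = -1 + 47*41 = -1 + 1927 = 1926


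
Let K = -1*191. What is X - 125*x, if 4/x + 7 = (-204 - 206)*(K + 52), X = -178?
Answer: -10143474/56983 ≈ -178.01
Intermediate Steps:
K = -191
x = 4/56983 (x = 4/(-7 + (-204 - 206)*(-191 + 52)) = 4/(-7 - 410*(-139)) = 4/(-7 + 56990) = 4/56983 ≈ 7.0196e-5)
X - 125*x = -178 - 125*4/56983 = -178 - 500/56983 = -10143474/56983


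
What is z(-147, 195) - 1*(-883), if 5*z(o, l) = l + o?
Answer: 4463/5 ≈ 892.60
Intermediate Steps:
z(o, l) = l/5 + o/5 (z(o, l) = (l + o)/5 = l/5 + o/5)
z(-147, 195) - 1*(-883) = ((⅕)*195 + (⅕)*(-147)) - 1*(-883) = (39 - 147/5) + 883 = 48/5 + 883 = 4463/5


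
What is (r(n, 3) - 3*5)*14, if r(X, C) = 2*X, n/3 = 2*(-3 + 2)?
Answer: -378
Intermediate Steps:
n = -6 (n = 3*(2*(-3 + 2)) = 3*(2*(-1)) = 3*(-2) = -6)
(r(n, 3) - 3*5)*14 = (2*(-6) - 3*5)*14 = (-12 - 15)*14 = -27*14 = -378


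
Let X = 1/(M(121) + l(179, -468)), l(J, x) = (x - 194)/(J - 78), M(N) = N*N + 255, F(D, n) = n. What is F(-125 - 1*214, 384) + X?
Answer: 577472357/1503834 ≈ 384.00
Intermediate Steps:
M(N) = 255 + N**2 (M(N) = N**2 + 255 = 255 + N**2)
l(J, x) = (-194 + x)/(-78 + J)
X = 101/1503834 (X = 1/((255 + 121**2) + (-194 - 468)/(-78 + 179)) = 1/((255 + 14641) - 662/101) = 1/(14896 + (1/101)*(-662)) = 1/(14896 - 662/101) = 1/(1503834/101) = 101/1503834 ≈ 6.7162e-5)
F(-125 - 1*214, 384) + X = 384 + 101/1503834 = 577472357/1503834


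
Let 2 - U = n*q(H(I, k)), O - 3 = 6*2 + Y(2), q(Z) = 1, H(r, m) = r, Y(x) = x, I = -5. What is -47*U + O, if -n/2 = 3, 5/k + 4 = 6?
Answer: -359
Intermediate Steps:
k = 5/2 (k = 5/(-4 + 6) = 5/2 ≈ 2.5000)
O = 17 (O = 3 + (6*2 + 2) = 3 + (12 + 2) = 3 + 14 = 17)
n = -6 (n = -2*3 = -6)
U = 8 (U = 2 - (-6) = 2 - 1*(-6) = 2 + 6 = 8)
-47*U + O = -47*8 + 17 = -376 + 17 = -359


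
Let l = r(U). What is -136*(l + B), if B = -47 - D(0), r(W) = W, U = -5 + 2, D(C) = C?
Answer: 6800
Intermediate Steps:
U = -3
l = -3
B = -47 (B = -47 - 1*0 = -47 + 0 = -47)
-136*(l + B) = -136*(-3 - 47) = -136*(-50) = 6800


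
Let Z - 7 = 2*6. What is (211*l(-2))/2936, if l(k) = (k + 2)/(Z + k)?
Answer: 0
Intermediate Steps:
Z = 19 (Z = 7 + 2*6 = 7 + 12 = 19)
l(k) = (2 + k)/(19 + k) (l(k) = (k + 2)/(19 + k) = (2 + k)/(19 + k))
(211*l(-2))/2936 = (211*((2 - 2)/(19 - 2)))/2936 = (211*(0/17))*(1/2936) = (211*((1/17)*0))*(1/2936) = (211*0)*(1/2936) = 0*(1/2936) = 0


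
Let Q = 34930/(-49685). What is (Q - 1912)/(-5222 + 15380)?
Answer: -3167755/16823341 ≈ -0.18830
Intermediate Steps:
Q = -6986/9937 (Q = 34930*(-1/49685) = -6986/9937 ≈ -0.70303)
(Q - 1912)/(-5222 + 15380) = (-6986/9937 - 1912)/(-5222 + 15380) = -19006530/9937/10158 = -19006530/9937*1/10158 = -3167755/16823341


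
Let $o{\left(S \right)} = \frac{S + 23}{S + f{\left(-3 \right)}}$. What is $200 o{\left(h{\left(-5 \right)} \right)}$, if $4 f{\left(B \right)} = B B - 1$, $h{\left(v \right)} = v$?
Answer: $-1200$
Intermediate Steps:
$f{\left(B \right)} = - \frac{1}{4} + \frac{B^{2}}{4}$ ($f{\left(B \right)} = \frac{B B - 1}{4} = \frac{B^{2} - 1}{4} = \frac{-1 + B^{2}}{4} = - \frac{1}{4} + \frac{B^{2}}{4}$)
$o{\left(S \right)} = \frac{23 + S}{2 + S}$ ($o{\left(S \right)} = \frac{S + 23}{S - \left(\frac{1}{4} - \frac{\left(-3\right)^{2}}{4}\right)} = \frac{23 + S}{S + \left(- \frac{1}{4} + \frac{1}{4} \cdot 9\right)} = \frac{23 + S}{S + \left(- \frac{1}{4} + \frac{9}{4}\right)} = \frac{23 + S}{S + 2} = \frac{23 + S}{2 + S}$)
$200 o{\left(h{\left(-5 \right)} \right)} = 200 \frac{23 - 5}{2 - 5} = 200 \frac{1}{-3} \cdot 18 = 200 \left(\left(- \frac{1}{3}\right) 18\right) = 200 \left(-6\right) = -1200$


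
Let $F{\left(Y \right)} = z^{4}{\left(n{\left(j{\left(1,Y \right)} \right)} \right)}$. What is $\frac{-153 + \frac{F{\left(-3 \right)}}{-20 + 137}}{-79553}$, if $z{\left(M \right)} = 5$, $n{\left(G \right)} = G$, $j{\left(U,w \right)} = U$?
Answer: $\frac{17276}{9307701} \approx 0.0018561$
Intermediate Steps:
$F{\left(Y \right)} = 625$ ($F{\left(Y \right)} = 5^{4} = 625$)
$\frac{-153 + \frac{F{\left(-3 \right)}}{-20 + 137}}{-79553} = \frac{-153 + \frac{1}{-20 + 137} \cdot 625}{-79553} = \left(-153 + \frac{1}{117} \cdot 625\right) \left(- \frac{1}{79553}\right) = \left(-153 + \frac{625}{117}\right) \left(- \frac{1}{79553}\right) = \left(- \frac{17276}{117}\right) \left(- \frac{1}{79553}\right) = \frac{17276}{9307701}$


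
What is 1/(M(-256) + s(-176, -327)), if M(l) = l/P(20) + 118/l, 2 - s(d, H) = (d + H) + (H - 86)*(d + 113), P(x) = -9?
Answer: -1152/29359891 ≈ -3.9237e-5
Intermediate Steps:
s(d, H) = 2 - H - d - (-86 + H)*(113 + d) (s(d, H) = 2 - ((d + H) + (H - 86)*(d + 113)) = 2 - ((H + d) + (-86 + H)*(113 + d)) = 2 - (H + d + (-86 + H)*(113 + d)) = 2 + (-H - d - (-86 + H)*(113 + d)) = 2 - H - d - (-86 + H)*(113 + d))
M(l) = 118/l - l/9 (M(l) = l/(-9) + 118/l = l*(-1/9) + 118/l = -l/9 + 118/l = 118/l - l/9)
1/(M(-256) + s(-176, -327)) = 1/((118/(-256) - 1/9*(-256)) + (9720 - 114*(-327) + 85*(-176) - 1*(-327)*(-176))) = 1/((118*(-1/256) + 256/9) + (9720 + 37278 - 14960 - 57552)) = 1/((-59/128 + 256/9) - 25514) = 1/(32237/1152 - 25514) = 1/(-29359891/1152) = -1152/29359891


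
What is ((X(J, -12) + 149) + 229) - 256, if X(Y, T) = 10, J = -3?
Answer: 132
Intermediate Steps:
((X(J, -12) + 149) + 229) - 256 = ((10 + 149) + 229) - 256 = (159 + 229) - 256 = 388 - 256 = 132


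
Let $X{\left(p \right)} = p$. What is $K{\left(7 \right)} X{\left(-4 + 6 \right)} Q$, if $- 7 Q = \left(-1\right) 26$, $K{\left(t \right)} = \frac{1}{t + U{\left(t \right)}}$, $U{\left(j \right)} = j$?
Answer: $\frac{26}{49} \approx 0.53061$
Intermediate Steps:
$K{\left(t \right)} = \frac{1}{2 t}$ ($K{\left(t \right)} = \frac{1}{t + t} = \frac{1}{2 t}$)
$Q = \frac{26}{7}$ ($Q = - \frac{\left(-1\right) 26}{7} = \left(- \frac{1}{7}\right) \left(-26\right) = \frac{26}{7} \approx 3.7143$)
$K{\left(7 \right)} X{\left(-4 + 6 \right)} Q = \frac{1}{2 \cdot 7} \left(-4 + 6\right) \frac{26}{7} = \frac{1}{2} \cdot \frac{1}{7} \cdot 2 \cdot \frac{26}{7} = \frac{1}{14} \cdot 2 \cdot \frac{26}{7} = \frac{1}{7} \cdot \frac{26}{7} = \frac{26}{49}$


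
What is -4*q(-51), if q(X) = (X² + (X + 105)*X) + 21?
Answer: 528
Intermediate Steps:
q(X) = 21 + X² + X*(105 + X) (q(X) = (X² + (105 + X)*X) + 21 = (X² + X*(105 + X)) + 21 = 21 + X² + X*(105 + X))
-4*q(-51) = -4*(21 + 2*(-51)² + 105*(-51)) = -4*(21 + 2*2601 - 5355) = -4*(21 + 5202 - 5355) = -4*(-132) = 528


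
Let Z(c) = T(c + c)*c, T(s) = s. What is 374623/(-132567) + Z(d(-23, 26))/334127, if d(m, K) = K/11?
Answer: -15145591523057/5359599895089 ≈ -2.8259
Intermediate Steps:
d(m, K) = K/11 (d(m, K) = K*(1/11) = K/11)
Z(c) = 2*c² (Z(c) = (c + c)*c = (2*c)*c = 2*c²)
374623/(-132567) + Z(d(-23, 26))/334127 = 374623/(-132567) + (2*((1/11)*26)²)/334127 = 374623*(-1/132567) + (2*(26/11)²)*(1/334127) = -374623/132567 + (2*(676/121))*(1/334127) = -374623/132567 + (1352/121)*(1/334127) = -374623/132567 + 1352/40429367 = -15145591523057/5359599895089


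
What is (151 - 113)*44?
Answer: 1672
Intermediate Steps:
(151 - 113)*44 = 38*44 = 1672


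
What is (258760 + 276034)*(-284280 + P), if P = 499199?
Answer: 114937391686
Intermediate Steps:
(258760 + 276034)*(-284280 + P) = (258760 + 276034)*(-284280 + 499199) = 534794*214919 = 114937391686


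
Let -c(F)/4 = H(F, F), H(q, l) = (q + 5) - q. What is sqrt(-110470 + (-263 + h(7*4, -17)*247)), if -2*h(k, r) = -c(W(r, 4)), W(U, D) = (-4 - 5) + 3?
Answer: I*sqrt(113203) ≈ 336.46*I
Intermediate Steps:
W(U, D) = -6 (W(U, D) = -9 + 3 = -6)
H(q, l) = 5 (H(q, l) = (5 + q) - q = 5)
c(F) = -20 (c(F) = -4*5 = -20)
h(k, r) = -10 (h(k, r) = -(-1)*(-20)/2 = -1/2*20 = -10)
sqrt(-110470 + (-263 + h(7*4, -17)*247)) = sqrt(-110470 + (-263 - 10*247)) = sqrt(-110470 + (-263 - 2470)) = sqrt(-110470 - 2733) = sqrt(-113203) = I*sqrt(113203)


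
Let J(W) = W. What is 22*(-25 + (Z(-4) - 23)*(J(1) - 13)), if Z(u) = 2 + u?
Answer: 6050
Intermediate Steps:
22*(-25 + (Z(-4) - 23)*(J(1) - 13)) = 22*(-25 + ((2 - 4) - 23)*(1 - 13)) = 22*(-25 + (-2 - 23)*(-12)) = 22*(-25 - 25*(-12)) = 22*(-25 + 300) = 22*275 = 6050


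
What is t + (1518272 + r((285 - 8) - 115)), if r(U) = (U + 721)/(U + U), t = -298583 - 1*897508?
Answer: 104387527/324 ≈ 3.2218e+5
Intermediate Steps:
t = -1196091 (t = -298583 - 897508 = -1196091)
r(U) = (721 + U)/(2*U) (r(U) = (721 + U)/((2*U)) = (721 + U)*(1/(2*U)) = (721 + U)/(2*U))
t + (1518272 + r((285 - 8) - 115)) = -1196091 + (1518272 + (721 + ((285 - 8) - 115))/(2*((285 - 8) - 115))) = -1196091 + (1518272 + (721 + (277 - 115))/(2*(277 - 115))) = -1196091 + (1518272 + (½)*(721 + 162)/162) = -1196091 + (1518272 + (½)*(1/162)*883) = -1196091 + (1518272 + 883/324) = -1196091 + 491921011/324 = 104387527/324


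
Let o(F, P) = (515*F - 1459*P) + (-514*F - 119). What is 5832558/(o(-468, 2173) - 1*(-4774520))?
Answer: 2916279/801763 ≈ 3.6373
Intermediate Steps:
o(F, P) = -119 + F - 1459*P (o(F, P) = (-1459*P + 515*F) + (-119 - 514*F) = -119 + F - 1459*P)
5832558/(o(-468, 2173) - 1*(-4774520)) = 5832558/((-119 - 468 - 1459*2173) - 1*(-4774520)) = 5832558/((-119 - 468 - 3170407) + 4774520) = 5832558/(-3170994 + 4774520) = 5832558/1603526 = 5832558*(1/1603526) = 2916279/801763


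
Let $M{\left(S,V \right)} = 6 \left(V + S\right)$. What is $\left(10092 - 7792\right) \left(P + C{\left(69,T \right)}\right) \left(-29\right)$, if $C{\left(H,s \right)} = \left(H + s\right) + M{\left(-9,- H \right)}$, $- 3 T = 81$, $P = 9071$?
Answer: $-576621500$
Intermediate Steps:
$T = -27$ ($T = \left(- \frac{1}{3}\right) 81 = -27$)
$M{\left(S,V \right)} = 6 S + 6 V$ ($M{\left(S,V \right)} = 6 \left(S + V\right) = 6 S + 6 V$)
$C{\left(H,s \right)} = -54 + s - 5 H$ ($C{\left(H,s \right)} = \left(H + s\right) + \left(6 \left(-9\right) + 6 \left(- H\right)\right) = \left(H + s\right) - \left(54 + 6 H\right) = -54 + s - 5 H$)
$\left(10092 - 7792\right) \left(P + C{\left(69,T \right)}\right) \left(-29\right) = \left(10092 - 7792\right) \left(9071 - 426\right) \left(-29\right) = 2300 \left(9071 - 426\right) \left(-29\right) = 2300 \cdot 8645 \left(-29\right) = 19883500 \left(-29\right) = -576621500$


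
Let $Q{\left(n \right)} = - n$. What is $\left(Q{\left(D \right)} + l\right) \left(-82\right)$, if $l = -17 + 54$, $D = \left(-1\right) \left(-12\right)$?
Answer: $-2050$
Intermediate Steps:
$D = 12$
$l = 37$
$\left(Q{\left(D \right)} + l\right) \left(-82\right) = \left(\left(-1\right) 12 + 37\right) \left(-82\right) = \left(-12 + 37\right) \left(-82\right) = 25 \left(-82\right) = -2050$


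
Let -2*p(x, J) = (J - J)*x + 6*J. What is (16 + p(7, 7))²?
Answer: 25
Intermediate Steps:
p(x, J) = -3*J (p(x, J) = -((J - J)*x + 6*J)/2 = -(0*x + 6*J)/2 = -(0 + 6*J)/2 = -3*J)
(16 + p(7, 7))² = (16 - 3*7)² = (16 - 21)² = (-5)² = 25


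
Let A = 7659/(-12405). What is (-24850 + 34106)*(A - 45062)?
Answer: -1724706791288/4135 ≈ -4.1710e+8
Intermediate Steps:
A = -2553/4135 (A = 7659*(-1/12405) = -2553/4135 ≈ -0.61741)
(-24850 + 34106)*(A - 45062) = (-24850 + 34106)*(-2553/4135 - 45062) = 9256*(-186333923/4135) = -1724706791288/4135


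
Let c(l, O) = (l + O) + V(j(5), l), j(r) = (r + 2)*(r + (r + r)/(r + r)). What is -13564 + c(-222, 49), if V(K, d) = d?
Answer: -13959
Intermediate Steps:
j(r) = (1 + r)*(2 + r) (j(r) = (2 + r)*(r + (2*r)/((2*r))) = (2 + r)*(r + (2*r)*(1/(2*r))) = (2 + r)*(r + 1) = (2 + r)*(1 + r) = (1 + r)*(2 + r))
c(l, O) = O + 2*l (c(l, O) = (l + O) + l = (O + l) + l = O + 2*l)
-13564 + c(-222, 49) = -13564 + (49 + 2*(-222)) = -13564 + (49 - 444) = -13564 - 395 = -13959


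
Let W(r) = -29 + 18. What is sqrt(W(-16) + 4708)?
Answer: sqrt(4697) ≈ 68.535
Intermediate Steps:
W(r) = -11
sqrt(W(-16) + 4708) = sqrt(-11 + 4708) = sqrt(4697)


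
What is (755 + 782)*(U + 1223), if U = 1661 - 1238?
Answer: 2529902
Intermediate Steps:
U = 423
(755 + 782)*(U + 1223) = (755 + 782)*(423 + 1223) = 1537*1646 = 2529902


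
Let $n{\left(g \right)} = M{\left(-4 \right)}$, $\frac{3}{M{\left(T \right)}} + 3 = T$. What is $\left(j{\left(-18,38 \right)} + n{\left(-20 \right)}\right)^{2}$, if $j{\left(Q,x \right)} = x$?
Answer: $\frac{69169}{49} \approx 1411.6$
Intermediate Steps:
$M{\left(T \right)} = \frac{3}{-3 + T}$
$n{\left(g \right)} = - \frac{3}{7}$ ($n{\left(g \right)} = \frac{3}{-3 - 4} = \frac{3}{-7} = 3 \left(- \frac{1}{7}\right) = - \frac{3}{7}$)
$\left(j{\left(-18,38 \right)} + n{\left(-20 \right)}\right)^{2} = \left(38 - \frac{3}{7}\right)^{2} = \left(\frac{263}{7}\right)^{2} = \frac{69169}{49}$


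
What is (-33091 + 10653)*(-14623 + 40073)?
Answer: -571047100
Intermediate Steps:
(-33091 + 10653)*(-14623 + 40073) = -22438*25450 = -571047100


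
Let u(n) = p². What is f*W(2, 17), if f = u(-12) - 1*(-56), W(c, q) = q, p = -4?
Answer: 1224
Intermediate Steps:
u(n) = 16 (u(n) = (-4)² = 16)
f = 72 (f = 16 - 1*(-56) = 16 + 56 = 72)
f*W(2, 17) = 72*17 = 1224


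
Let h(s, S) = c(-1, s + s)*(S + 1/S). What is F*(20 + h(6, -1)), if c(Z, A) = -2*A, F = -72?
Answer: -4896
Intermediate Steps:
h(s, S) = -4*s*(S + 1/S) (h(s, S) = (-2*(s + s))*(S + 1/S) = (-4*s)*(S + 1/S) = -4*s*(S + 1/S))
F*(20 + h(6, -1)) = -72*(20 - 4*6*(1 + (-1)**2)/(-1)) = -72*(20 - 4*6*(-1)*(1 + 1)) = -72*(20 - 4*6*(-1)*2) = -72*(20 + 48) = -72*68 = -4896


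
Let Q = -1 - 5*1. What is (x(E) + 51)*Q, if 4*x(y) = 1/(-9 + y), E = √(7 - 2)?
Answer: -46485/152 + 3*√5/152 ≈ -305.78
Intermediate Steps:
E = √5 ≈ 2.2361
Q = -6 (Q = -1 - 5 = -6)
x(y) = 1/(4*(-9 + y))
(x(E) + 51)*Q = (1/(4*(-9 + √5)) + 51)*(-6) = (51 + 1/(4*(-9 + √5)))*(-6) = -306 - 3/(2*(-9 + √5))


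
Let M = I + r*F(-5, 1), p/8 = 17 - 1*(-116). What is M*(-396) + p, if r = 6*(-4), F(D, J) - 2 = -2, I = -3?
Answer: 2252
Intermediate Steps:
F(D, J) = 0 (F(D, J) = 2 - 2 = 0)
p = 1064 (p = 8*(17 - 1*(-116)) = 8*(17 + 116) = 8*133 = 1064)
r = -24
M = -3 (M = -3 - 24*0 = -3 + 0 = -3)
M*(-396) + p = -3*(-396) + 1064 = 1188 + 1064 = 2252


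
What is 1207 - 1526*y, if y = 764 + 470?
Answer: -1881877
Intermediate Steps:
y = 1234
1207 - 1526*y = 1207 - 1526*1234 = 1207 - 1883084 = -1881877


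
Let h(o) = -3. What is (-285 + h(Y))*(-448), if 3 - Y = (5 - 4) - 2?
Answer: 129024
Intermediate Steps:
Y = 4 (Y = 3 - ((5 - 4) - 2) = 3 - (1 - 2) = 3 - 1*(-1) = 3 + 1 = 4)
(-285 + h(Y))*(-448) = (-285 - 3)*(-448) = -288*(-448) = 129024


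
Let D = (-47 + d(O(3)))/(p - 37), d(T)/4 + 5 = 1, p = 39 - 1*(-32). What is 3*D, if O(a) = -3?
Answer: -189/34 ≈ -5.5588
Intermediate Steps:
p = 71 (p = 39 + 32 = 71)
d(T) = -16 (d(T) = -20 + 4*1 = -20 + 4 = -16)
D = -63/34 (D = (-47 - 16)/(71 - 37) = -63/34 ≈ -1.8529)
3*D = 3*(-63/34) = -189/34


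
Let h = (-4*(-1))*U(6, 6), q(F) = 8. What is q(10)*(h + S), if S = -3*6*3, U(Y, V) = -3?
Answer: -528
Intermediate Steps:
S = -54 (S = -18*3 = -54)
h = -12 (h = -4*(-1)*(-3) = 4*(-3) = -12)
q(10)*(h + S) = 8*(-12 - 54) = 8*(-66) = -528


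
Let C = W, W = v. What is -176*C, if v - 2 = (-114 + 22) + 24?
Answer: 11616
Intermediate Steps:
v = -66 (v = 2 + ((-114 + 22) + 24) = 2 + (-92 + 24) = 2 - 68 = -66)
W = -66
C = -66
-176*C = -176*(-66) = 11616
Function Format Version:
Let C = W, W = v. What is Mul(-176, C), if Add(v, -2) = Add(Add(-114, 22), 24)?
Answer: 11616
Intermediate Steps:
v = -66 (v = Add(2, Add(Add(-114, 22), 24)) = Add(2, Add(-92, 24)) = Add(2, -68) = -66)
W = -66
C = -66
Mul(-176, C) = Mul(-176, -66) = 11616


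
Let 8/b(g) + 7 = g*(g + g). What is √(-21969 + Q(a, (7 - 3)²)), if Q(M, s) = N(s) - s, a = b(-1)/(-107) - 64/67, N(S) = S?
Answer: 3*I*√2441 ≈ 148.22*I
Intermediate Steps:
b(g) = 8/(-7 + 2*g²) (b(g) = 8/(-7 + g*(g + g)) = 8/(-7 + g*(2*g)) = 8/(-7 + 2*g²))
a = -33704/35845 (a = (8/(-7 + 2*(-1)²))/(-107) - 64/67 = (8/(-7 + 2*1))*(-1/107) - 64*1/67 = (8/(-7 + 2))*(-1/107) - 64/67 = (8/(-5))*(-1/107) - 64/67 = (8*(-⅕))*(-1/107) - 64/67 = -8/5*(-1/107) - 64/67 = 8/535 - 64/67 = -33704/35845 ≈ -0.94027)
Q(M, s) = 0 (Q(M, s) = s - s = 0)
√(-21969 + Q(a, (7 - 3)²)) = √(-21969 + 0) = √(-21969) = 3*I*√2441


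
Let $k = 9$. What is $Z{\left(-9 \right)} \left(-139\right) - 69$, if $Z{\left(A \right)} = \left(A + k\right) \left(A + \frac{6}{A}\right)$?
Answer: $-69$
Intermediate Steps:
$Z{\left(A \right)} = \left(9 + A\right) \left(A + \frac{6}{A}\right)$ ($Z{\left(A \right)} = \left(A + 9\right) \left(A + \frac{6}{A}\right) = \left(9 + A\right) \left(A + \frac{6}{A}\right)$)
$Z{\left(-9 \right)} \left(-139\right) - 69 = \left(6 + \left(-9\right)^{2} + 9 \left(-9\right) + \frac{54}{-9}\right) \left(-139\right) - 69 = \left(6 + 81 - 81 + 54 \left(- \frac{1}{9}\right)\right) \left(-139\right) - 69 = \left(6 + 81 - 81 - 6\right) \left(-139\right) - 69 = 0 \left(-139\right) - 69 = 0 - 69 = -69$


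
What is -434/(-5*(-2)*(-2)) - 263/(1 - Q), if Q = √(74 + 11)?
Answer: 10429/420 + 263*√85/84 ≈ 53.697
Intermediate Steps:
Q = √85 ≈ 9.2195
-434/(-5*(-2)*(-2)) - 263/(1 - Q) = -434/(-5*(-2)*(-2)) - 263/(1 - √85) = -434/(10*(-2)) - 263/(1 - √85) = -434/(-20) - 263/(1 - √85) = -434*(-1/20) - 263/(1 - √85) = 217/10 - 263/(1 - √85)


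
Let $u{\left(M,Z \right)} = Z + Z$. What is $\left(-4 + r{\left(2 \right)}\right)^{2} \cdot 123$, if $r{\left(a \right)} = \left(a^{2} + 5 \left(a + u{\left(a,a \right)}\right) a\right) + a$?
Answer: $472812$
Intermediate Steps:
$u{\left(M,Z \right)} = 2 Z$
$r{\left(a \right)} = a + 16 a^{2}$ ($r{\left(a \right)} = \left(a^{2} + 5 \left(a + 2 a\right) a\right) + a = \left(a^{2} + 5 \cdot 3 a a\right) + a = \left(a^{2} + 15 a a\right) + a = \left(a^{2} + 15 a^{2}\right) + a = 16 a^{2} + a = a + 16 a^{2}$)
$\left(-4 + r{\left(2 \right)}\right)^{2} \cdot 123 = \left(-4 + 2 \left(1 + 16 \cdot 2\right)\right)^{2} \cdot 123 = \left(-4 + 2 \left(1 + 32\right)\right)^{2} \cdot 123 = \left(-4 + 2 \cdot 33\right)^{2} \cdot 123 = \left(-4 + 66\right)^{2} \cdot 123 = 62^{2} \cdot 123 = 3844 \cdot 123 = 472812$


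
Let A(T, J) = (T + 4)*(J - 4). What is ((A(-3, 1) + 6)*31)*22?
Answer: 2046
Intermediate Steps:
A(T, J) = (-4 + J)*(4 + T) (A(T, J) = (4 + T)*(-4 + J) = (-4 + J)*(4 + T))
((A(-3, 1) + 6)*31)*22 = (((-16 - 4*(-3) + 4*1 + 1*(-3)) + 6)*31)*22 = (((-16 + 12 + 4 - 3) + 6)*31)*22 = ((-3 + 6)*31)*22 = (3*31)*22 = 93*22 = 2046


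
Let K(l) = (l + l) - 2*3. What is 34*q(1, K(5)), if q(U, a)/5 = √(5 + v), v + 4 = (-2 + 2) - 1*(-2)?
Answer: 170*√3 ≈ 294.45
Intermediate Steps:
v = -2 (v = -4 + ((-2 + 2) - 1*(-2)) = -4 + (0 + 2) = -4 + 2 = -2)
K(l) = -6 + 2*l (K(l) = 2*l - 6 = -6 + 2*l)
q(U, a) = 5*√3 (q(U, a) = 5*√(5 - 2) = 5*√3)
34*q(1, K(5)) = 34*(5*√3) = 170*√3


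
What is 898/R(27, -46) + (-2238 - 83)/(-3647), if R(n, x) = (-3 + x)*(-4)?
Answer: 266423/51058 ≈ 5.2180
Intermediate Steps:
R(n, x) = 12 - 4*x
898/R(27, -46) + (-2238 - 83)/(-3647) = 898/(12 - 4*(-46)) + (-2238 - 83)/(-3647) = 898/(12 + 184) - 2321*(-1/3647) = 898/196 + 2321/3647 = 898*(1/196) + 2321/3647 = 449/98 + 2321/3647 = 266423/51058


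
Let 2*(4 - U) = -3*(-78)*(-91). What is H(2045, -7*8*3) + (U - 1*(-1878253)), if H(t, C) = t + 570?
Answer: 1891519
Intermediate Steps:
H(t, C) = 570 + t
U = 10651 (U = 4 - (-3*(-78))*(-91)/2 = 4 - 117*(-91) = 4 - ½*(-21294) = 4 + 10647 = 10651)
H(2045, -7*8*3) + (U - 1*(-1878253)) = (570 + 2045) + (10651 - 1*(-1878253)) = 2615 + (10651 + 1878253) = 2615 + 1888904 = 1891519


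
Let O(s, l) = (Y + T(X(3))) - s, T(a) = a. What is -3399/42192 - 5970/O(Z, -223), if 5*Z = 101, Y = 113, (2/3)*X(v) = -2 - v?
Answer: -840587249/11996592 ≈ -70.069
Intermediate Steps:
X(v) = -3 - 3*v/2 (X(v) = 3*(-2 - v)/2 = -3 - 3*v/2)
Z = 101/5 (Z = (⅕)*101 = 101/5 ≈ 20.200)
O(s, l) = 211/2 - s (O(s, l) = (113 + (-3 - 3/2*3)) - s = (113 + (-3 - 9/2)) - s = (113 - 15/2) - s = 211/2 - s)
-3399/42192 - 5970/O(Z, -223) = -3399/42192 - 5970/(211/2 - 1*101/5) = -3399*1/42192 - 5970/(211/2 - 101/5) = -1133/14064 - 5970/853/10 = -1133/14064 - 5970*10/853 = -1133/14064 - 59700/853 = -840587249/11996592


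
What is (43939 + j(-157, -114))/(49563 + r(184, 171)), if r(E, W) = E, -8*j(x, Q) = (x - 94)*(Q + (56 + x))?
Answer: 297547/397976 ≈ 0.74765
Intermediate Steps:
j(x, Q) = -(-94 + x)*(56 + Q + x)/8 (j(x, Q) = -(x - 94)*(Q + (56 + x))/8 = -(-94 + x)*(56 + Q + x)/8)
(43939 + j(-157, -114))/(49563 + r(184, 171)) = (43939 + (658 - ⅛*(-157)² + (19/4)*(-157) + (47/4)*(-114) - ⅛*(-114)*(-157)))/(49563 + 184) = (43939 + (658 - ⅛*24649 - 2983/4 - 2679/2 - 8949/4))/49747 = (43939 + (658 - 24649/8 - 2983/4 - 2679/2 - 8949/4))*(1/49747) = (43939 - 53965/8)*(1/49747) = (297547/8)*(1/49747) = 297547/397976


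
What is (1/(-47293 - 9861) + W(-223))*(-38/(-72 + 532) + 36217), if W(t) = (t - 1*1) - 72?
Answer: -28184327806647/2629084 ≈ -1.0720e+7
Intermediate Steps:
W(t) = -73 + t (W(t) = (t - 1) - 72 = (-1 + t) - 72 = -73 + t)
(1/(-47293 - 9861) + W(-223))*(-38/(-72 + 532) + 36217) = (1/(-47293 - 9861) + (-73 - 223))*(-38/(-72 + 532) + 36217) = (1/(-57154) - 296)*(-38/460 + 36217) = (-1/57154 - 296)*((1/460)*(-38) + 36217) = -16917585*(-19/230 + 36217)/57154 = -16917585/57154*8329891/230 = -28184327806647/2629084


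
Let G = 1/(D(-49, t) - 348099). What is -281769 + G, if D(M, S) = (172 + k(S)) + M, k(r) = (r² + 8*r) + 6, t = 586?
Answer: -32121665/114 ≈ -2.8177e+5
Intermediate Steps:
k(r) = 6 + r² + 8*r
D(M, S) = 178 + M + S² + 8*S (D(M, S) = (172 + (6 + S² + 8*S)) + M = (178 + S² + 8*S) + M = 178 + M + S² + 8*S)
G = 1/114 (G = 1/((178 - 49 + 586² + 8*586) - 348099) = 1/((178 - 49 + 343396 + 4688) - 348099) = 1/(348213 - 348099) = 1/114 ≈ 0.0087719)
-281769 + G = -281769 + 1/114 = -32121665/114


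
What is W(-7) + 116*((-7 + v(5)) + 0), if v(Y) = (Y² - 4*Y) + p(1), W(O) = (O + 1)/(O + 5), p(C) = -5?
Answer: -809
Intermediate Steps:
W(O) = (1 + O)/(5 + O)
v(Y) = -5 + Y² - 4*Y (v(Y) = (Y² - 4*Y) - 5 = -5 + Y² - 4*Y)
W(-7) + 116*((-7 + v(5)) + 0) = (1 - 7)/(5 - 7) + 116*((-7 + (-5 + 5² - 4*5)) + 0) = -6/(-2) + 116*((-7 + (-5 + 25 - 20)) + 0) = -½*(-6) + 116*((-7 + 0) + 0) = 3 + 116*(-7 + 0) = 3 + 116*(-7) = 3 - 812 = -809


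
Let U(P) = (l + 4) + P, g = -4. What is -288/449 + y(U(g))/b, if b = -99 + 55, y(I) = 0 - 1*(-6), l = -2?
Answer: -7683/9878 ≈ -0.77779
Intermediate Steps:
U(P) = 2 + P (U(P) = (-2 + 4) + P = 2 + P)
y(I) = 6 (y(I) = 0 + 6 = 6)
b = -44
-288/449 + y(U(g))/b = -288/449 + 6/(-44) = -288*1/449 + 6*(-1/44) = -288/449 - 3/22 = -7683/9878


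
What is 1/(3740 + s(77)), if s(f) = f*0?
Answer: 1/3740 ≈ 0.00026738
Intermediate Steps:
s(f) = 0
1/(3740 + s(77)) = 1/(3740 + 0) = 1/3740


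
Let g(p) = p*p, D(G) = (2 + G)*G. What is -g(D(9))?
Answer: -9801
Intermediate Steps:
D(G) = G*(2 + G)
g(p) = p²
-g(D(9)) = -(9*(2 + 9))² = -(9*11)² = -1*99² = -1*9801 = -9801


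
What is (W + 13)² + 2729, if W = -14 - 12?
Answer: 2898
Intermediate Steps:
W = -26
(W + 13)² + 2729 = (-26 + 13)² + 2729 = (-13)² + 2729 = 169 + 2729 = 2898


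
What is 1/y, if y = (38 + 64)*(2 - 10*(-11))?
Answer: 1/11424 ≈ 8.7535e-5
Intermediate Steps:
y = 11424 (y = 102*(2 + 110) = 102*112 = 11424)
1/y = 1/11424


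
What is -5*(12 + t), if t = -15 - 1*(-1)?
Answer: 10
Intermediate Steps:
t = -14 (t = -15 + 1 = -14)
-5*(12 + t) = -5*(12 - 14) = -5*(-2) = 10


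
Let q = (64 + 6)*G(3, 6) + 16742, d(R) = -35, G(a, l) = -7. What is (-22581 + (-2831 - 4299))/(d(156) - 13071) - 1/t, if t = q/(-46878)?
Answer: 137155780/26624839 ≈ 5.1514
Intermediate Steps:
q = 16252 (q = (64 + 6)*(-7) + 16742 = 70*(-7) + 16742 = -490 + 16742 = 16252)
t = -8126/23439 (t = 16252/(-46878) = 16252*(-1/46878) = -8126/23439 ≈ -0.34669)
(-22581 + (-2831 - 4299))/(d(156) - 13071) - 1/t = (-22581 + (-2831 - 4299))/(-35 - 13071) - 1/(-8126/23439) = (-22581 - 7130)/(-13106) - 1*(-23439/8126) = -29711*(-1/13106) + 23439/8126 = 29711/13106 + 23439/8126 = 137155780/26624839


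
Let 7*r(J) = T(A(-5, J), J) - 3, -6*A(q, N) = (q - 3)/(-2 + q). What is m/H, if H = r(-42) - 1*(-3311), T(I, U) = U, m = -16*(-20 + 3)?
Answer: 476/5783 ≈ 0.082310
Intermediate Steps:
A(q, N) = -(-3 + q)/(6*(-2 + q)) (A(q, N) = -(q - 3)/(6*(-2 + q)) = -(-3 + q)/(6*(-2 + q)))
m = 272 (m = -16*(-17) = 272)
r(J) = -3/7 + J/7 (r(J) = (J - 3)/7 = (-3 + J)/7 = -3/7 + J/7)
H = 23132/7 (H = (-3/7 + (⅐)*(-42)) - 1*(-3311) = (-3/7 - 6) + 3311 = -45/7 + 3311 = 23132/7 ≈ 3304.6)
m/H = 272/(23132/7) = 272*(7/23132) = 476/5783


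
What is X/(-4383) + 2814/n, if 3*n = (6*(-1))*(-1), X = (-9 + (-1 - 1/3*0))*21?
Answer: 2055697/1461 ≈ 1407.0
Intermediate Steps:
X = -210 (X = (-9 + (-1 - 1*⅓*0))*21 = (-9 + (-1 - ⅓*0))*21 = (-9 + (-1 + 0))*21 = (-9 - 1)*21 = -10*21 = -210)
n = 2 (n = ((6*(-1))*(-1))/3 = (-6*(-1))/3 = (⅓)*6 = 2)
X/(-4383) + 2814/n = -210/(-4383) + 2814/2 = -210*(-1/4383) + 2814*(½) = 70/1461 + 1407 = 2055697/1461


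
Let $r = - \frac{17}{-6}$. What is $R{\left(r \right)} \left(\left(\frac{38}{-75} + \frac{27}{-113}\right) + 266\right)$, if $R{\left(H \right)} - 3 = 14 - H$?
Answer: $\frac{38216527}{10170} \approx 3757.8$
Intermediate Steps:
$r = \frac{17}{6}$ ($r = \left(-17\right) \left(- \frac{1}{6}\right) = \frac{17}{6} \approx 2.8333$)
$R{\left(H \right)} = 17 - H$ ($R{\left(H \right)} = 3 - \left(-14 + H\right) = 17 - H$)
$R{\left(r \right)} \left(\left(\frac{38}{-75} + \frac{27}{-113}\right) + 266\right) = \left(17 - \frac{17}{6}\right) \left(\left(\frac{38}{-75} + \frac{27}{-113}\right) + 266\right) = \left(17 - \frac{17}{6}\right) \left(\left(38 \left(- \frac{1}{75}\right) + 27 \left(- \frac{1}{113}\right)\right) + 266\right) = \frac{85 \left(\left(- \frac{38}{75} - \frac{27}{113}\right) + 266\right)}{6} = \frac{85 \left(- \frac{6319}{8475} + 266\right)}{6} = \frac{85}{6} \cdot \frac{2248031}{8475} = \frac{38216527}{10170}$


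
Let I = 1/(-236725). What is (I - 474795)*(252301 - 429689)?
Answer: 19937674396945888/236725 ≈ 8.4223e+10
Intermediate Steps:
I = -1/236725 ≈ -4.2243e-6
(I - 474795)*(252301 - 429689) = (-1/236725 - 474795)*(252301 - 429689) = -112395846376/236725*(-177388) = 19937674396945888/236725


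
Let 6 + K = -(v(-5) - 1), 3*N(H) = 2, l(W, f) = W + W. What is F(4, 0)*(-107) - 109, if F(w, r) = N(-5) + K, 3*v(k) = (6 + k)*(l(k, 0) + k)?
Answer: -541/3 ≈ -180.33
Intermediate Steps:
l(W, f) = 2*W
N(H) = ⅔ (N(H) = (⅓)*2 = ⅔)
v(k) = k*(6 + k) (v(k) = ((6 + k)*(2*k + k))/3 = ((6 + k)*(3*k))/3 = (3*k*(6 + k))/3 = k*(6 + k))
K = 0 (K = -6 - (-5*(6 - 5) - 1) = -6 - (-5*1 - 1) = -6 - (-5 - 1) = -6 - 1*(-6) = -6 + 6 = 0)
F(w, r) = ⅔ (F(w, r) = ⅔ + 0 = ⅔)
F(4, 0)*(-107) - 109 = (⅔)*(-107) - 109 = -214/3 - 109 = -541/3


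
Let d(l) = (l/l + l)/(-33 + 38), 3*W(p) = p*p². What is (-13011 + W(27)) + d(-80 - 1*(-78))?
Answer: -32251/5 ≈ -6450.2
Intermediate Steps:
W(p) = p³/3 (W(p) = (p*p²)/3 = p³/3)
d(l) = ⅕ + l/5 (d(l) = (1 + l)/5 = (1 + l)*(⅕) = ⅕ + l/5)
(-13011 + W(27)) + d(-80 - 1*(-78)) = (-13011 + (⅓)*27³) + (⅕ + (-80 - 1*(-78))/5) = (-13011 + (⅓)*19683) + (⅕ + (-80 + 78)/5) = (-13011 + 6561) + (⅕ + (⅕)*(-2)) = -6450 + (⅕ - ⅖) = -6450 - ⅕ = -32251/5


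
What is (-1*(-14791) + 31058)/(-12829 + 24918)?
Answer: 45849/12089 ≈ 3.7926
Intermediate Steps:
(-1*(-14791) + 31058)/(-12829 + 24918) = (14791 + 31058)/12089 = 45849*(1/12089) = 45849/12089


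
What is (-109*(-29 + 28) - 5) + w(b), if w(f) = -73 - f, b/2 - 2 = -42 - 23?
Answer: 157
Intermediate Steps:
b = -126 (b = 4 + 2*(-42 - 23) = 4 + 2*(-65) = 4 - 130 = -126)
(-109*(-29 + 28) - 5) + w(b) = (-109*(-29 + 28) - 5) + (-73 - 1*(-126)) = (-109*(-1) - 5) + (-73 + 126) = (109 - 5) + 53 = 104 + 53 = 157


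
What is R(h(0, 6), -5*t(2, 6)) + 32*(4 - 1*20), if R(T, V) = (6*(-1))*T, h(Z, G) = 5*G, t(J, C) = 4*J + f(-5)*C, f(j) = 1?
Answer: -692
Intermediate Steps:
t(J, C) = C + 4*J (t(J, C) = 4*J + 1*C = 4*J + C = C + 4*J)
R(T, V) = -6*T
R(h(0, 6), -5*t(2, 6)) + 32*(4 - 1*20) = -30*6 + 32*(4 - 1*20) = -6*30 + 32*(4 - 20) = -180 + 32*(-16) = -180 - 512 = -692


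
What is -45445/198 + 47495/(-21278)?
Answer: -244095680/1053261 ≈ -231.75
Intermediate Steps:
-45445/198 + 47495/(-21278) = -45445*1/198 + 47495*(-1/21278) = -45445/198 - 47495/21278 = -244095680/1053261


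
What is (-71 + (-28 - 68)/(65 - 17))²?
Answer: 5329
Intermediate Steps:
(-71 + (-28 - 68)/(65 - 17))² = (-71 - 96/48)² = (-71 - 96*1/48)² = (-71 - 2)² = (-73)² = 5329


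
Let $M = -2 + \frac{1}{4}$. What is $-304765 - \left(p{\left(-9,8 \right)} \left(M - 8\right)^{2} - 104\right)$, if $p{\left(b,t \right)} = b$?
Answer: $- \frac{4860887}{16} \approx -3.0381 \cdot 10^{5}$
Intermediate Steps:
$M = - \frac{7}{4}$ ($M = -2 + \frac{1}{4} = - \frac{7}{4} \approx -1.75$)
$-304765 - \left(p{\left(-9,8 \right)} \left(M - 8\right)^{2} - 104\right) = -304765 - \left(- 9 \left(- \frac{7}{4} - 8\right)^{2} - 104\right) = -304765 - \left(- 9 \left(- \frac{39}{4}\right)^{2} - 104\right) = -304765 - \left(\left(-9\right) \frac{1521}{16} - 104\right) = -304765 - \left(- \frac{13689}{16} - 104\right) = -304765 - - \frac{15353}{16} = -304765 + \frac{15353}{16} = - \frac{4860887}{16}$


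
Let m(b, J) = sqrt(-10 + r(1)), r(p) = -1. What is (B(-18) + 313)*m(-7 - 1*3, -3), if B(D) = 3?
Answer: 316*I*sqrt(11) ≈ 1048.1*I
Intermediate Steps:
m(b, J) = I*sqrt(11) (m(b, J) = sqrt(-10 - 1) = sqrt(-11) = I*sqrt(11))
(B(-18) + 313)*m(-7 - 1*3, -3) = (3 + 313)*(I*sqrt(11)) = 316*(I*sqrt(11)) = 316*I*sqrt(11)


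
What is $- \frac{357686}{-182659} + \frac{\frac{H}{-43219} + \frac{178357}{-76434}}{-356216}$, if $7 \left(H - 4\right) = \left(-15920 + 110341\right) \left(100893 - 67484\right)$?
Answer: $\frac{271848708166299003923}{136779545122606035888} \approx 1.9875$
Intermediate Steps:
$H = \frac{3154511217}{7}$ ($H = 4 + \frac{\left(-15920 + 110341\right) \left(100893 - 67484\right)}{7} = 4 + \frac{94421 \cdot 33409}{7} = 4 + \frac{1}{7} \cdot 3154511189 = 4 + \frac{3154511189}{7} = \frac{3154511217}{7} \approx 4.5064 \cdot 10^{8}$)
$- \frac{357686}{-182659} + \frac{\frac{H}{-43219} + \frac{178357}{-76434}}{-356216} = - \frac{357686}{-182659} + \frac{\frac{3154511217}{7 \left(-43219\right)} + \frac{178357}{-76434}}{-356216} = \left(-357686\right) \left(- \frac{1}{182659}\right) + \left(\frac{3154511217}{7} \left(- \frac{1}{43219}\right) + 178357 \left(- \frac{1}{76434}\right)\right) \left(- \frac{1}{356216}\right) = \frac{357686}{182659} + \left(- \frac{286773747}{27503} - \frac{178357}{76434}\right) \left(- \frac{1}{356216}\right) = \frac{357686}{182659} - - \frac{21924169930769}{748824559001232} = \frac{357686}{182659} + \frac{21924169930769}{748824559001232} = \frac{271848708166299003923}{136779545122606035888}$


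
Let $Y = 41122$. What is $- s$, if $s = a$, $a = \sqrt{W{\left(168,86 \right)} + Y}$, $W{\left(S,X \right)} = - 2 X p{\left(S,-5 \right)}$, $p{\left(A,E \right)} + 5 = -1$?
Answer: $- \sqrt{42154} \approx -205.31$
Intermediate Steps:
$p{\left(A,E \right)} = -6$ ($p{\left(A,E \right)} = -5 - 1 = -6$)
$W{\left(S,X \right)} = 12 X$ ($W{\left(S,X \right)} = - 2 X \left(-6\right) = 12 X$)
$a = \sqrt{42154}$ ($a = \sqrt{12 \cdot 86 + 41122} = \sqrt{1032 + 41122} = \sqrt{42154} \approx 205.31$)
$s = \sqrt{42154} \approx 205.31$
$- s = - \sqrt{42154}$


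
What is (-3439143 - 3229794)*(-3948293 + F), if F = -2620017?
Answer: 43803645586470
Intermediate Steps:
(-3439143 - 3229794)*(-3948293 + F) = (-3439143 - 3229794)*(-3948293 - 2620017) = -6668937*(-6568310) = 43803645586470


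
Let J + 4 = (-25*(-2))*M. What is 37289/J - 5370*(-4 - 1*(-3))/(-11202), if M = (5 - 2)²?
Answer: 69219393/832682 ≈ 83.128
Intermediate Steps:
M = 9 (M = 3² = 9)
J = 446 (J = -4 - 25*(-2)*9 = -4 + 50*9 = -4 + 450 = 446)
37289/J - 5370*(-4 - 1*(-3))/(-11202) = 37289/446 - 5370*(-4 - 1*(-3))/(-11202) = 37289*(1/446) - 5370*(-4 + 3)*(-1/11202) = 37289/446 - 5370*(-1)*(-1/11202) = 37289/446 + 5370*(-1/11202) = 37289/446 - 895/1867 = 69219393/832682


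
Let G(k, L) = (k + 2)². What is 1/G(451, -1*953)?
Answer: 1/205209 ≈ 4.8731e-6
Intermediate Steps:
G(k, L) = (2 + k)²
1/G(451, -1*953) = 1/((2 + 451)²) = 1/(453²) = 1/205209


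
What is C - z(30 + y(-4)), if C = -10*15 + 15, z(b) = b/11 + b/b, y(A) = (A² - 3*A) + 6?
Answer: -1560/11 ≈ -141.82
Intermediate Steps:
y(A) = 6 + A² - 3*A
z(b) = 1 + b/11 (z(b) = b*(1/11) + 1 = b/11 + 1 = 1 + b/11)
C = -135 (C = -150 + 15 = -135)
C - z(30 + y(-4)) = -135 - (1 + (30 + (6 + (-4)² - 3*(-4)))/11) = -135 - (1 + (30 + (6 + 16 + 12))/11) = -135 - (1 + (30 + 34)/11) = -135 - (1 + (1/11)*64) = -135 - (1 + 64/11) = -135 - 1*75/11 = -135 - 75/11 = -1560/11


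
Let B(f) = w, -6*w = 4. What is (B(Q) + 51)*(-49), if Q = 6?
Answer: -7399/3 ≈ -2466.3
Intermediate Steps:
w = -2/3 (w = -1/6*4 = -2/3 ≈ -0.66667)
B(f) = -2/3
(B(Q) + 51)*(-49) = (-2/3 + 51)*(-49) = (151/3)*(-49) = -7399/3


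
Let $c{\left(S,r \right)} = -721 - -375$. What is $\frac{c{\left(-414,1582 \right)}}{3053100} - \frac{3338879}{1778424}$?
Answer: $- \frac{849545567467}{452475526200} \approx -1.8776$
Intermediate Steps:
$c{\left(S,r \right)} = -346$ ($c{\left(S,r \right)} = -721 + 375 = -346$)
$\frac{c{\left(-414,1582 \right)}}{3053100} - \frac{3338879}{1778424} = - \frac{346}{3053100} - \frac{3338879}{1778424} = \left(-346\right) \frac{1}{3053100} - \frac{3338879}{1778424} = - \frac{173}{1526550} - \frac{3338879}{1778424} = - \frac{849545567467}{452475526200}$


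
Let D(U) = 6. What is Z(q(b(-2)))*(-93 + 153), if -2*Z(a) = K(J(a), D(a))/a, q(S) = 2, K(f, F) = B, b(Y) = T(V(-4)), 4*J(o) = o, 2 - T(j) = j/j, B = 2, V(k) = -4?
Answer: -30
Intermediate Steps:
T(j) = 1 (T(j) = 2 - j/j = 2 - 1*1 = 2 - 1 = 1)
J(o) = o/4
b(Y) = 1
K(f, F) = 2
Z(a) = -1/a
Z(q(b(-2)))*(-93 + 153) = (-1/2)*(-93 + 153) = -1*1/2*60 = -1/2*60 = -30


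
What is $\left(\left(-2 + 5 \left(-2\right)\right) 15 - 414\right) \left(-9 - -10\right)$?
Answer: $-594$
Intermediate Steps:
$\left(\left(-2 + 5 \left(-2\right)\right) 15 - 414\right) \left(-9 - -10\right) = \left(\left(-2 - 10\right) 15 - 414\right) \left(-9 + 10\right) = \left(\left(-12\right) 15 - 414\right) 1 = \left(-180 - 414\right) 1 = \left(-594\right) 1 = -594$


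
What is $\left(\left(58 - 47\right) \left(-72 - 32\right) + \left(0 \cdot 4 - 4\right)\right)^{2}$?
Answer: $1317904$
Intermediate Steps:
$\left(\left(58 - 47\right) \left(-72 - 32\right) + \left(0 \cdot 4 - 4\right)\right)^{2} = \left(11 \left(-104\right) + \left(0 - 4\right)\right)^{2} = \left(-1144 - 4\right)^{2} = \left(-1148\right)^{2} = 1317904$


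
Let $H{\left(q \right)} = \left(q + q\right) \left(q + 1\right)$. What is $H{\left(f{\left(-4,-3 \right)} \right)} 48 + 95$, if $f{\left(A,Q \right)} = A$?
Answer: $1247$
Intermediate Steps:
$H{\left(q \right)} = 2 q \left(1 + q\right)$
$H{\left(f{\left(-4,-3 \right)} \right)} 48 + 95 = 2 \left(-4\right) \left(1 - 4\right) 48 + 95 = 2 \left(-4\right) \left(-3\right) 48 + 95 = 24 \cdot 48 + 95 = 1152 + 95 = 1247$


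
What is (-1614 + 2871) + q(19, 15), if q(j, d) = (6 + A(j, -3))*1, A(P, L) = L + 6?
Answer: 1266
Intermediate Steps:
A(P, L) = 6 + L
q(j, d) = 9 (q(j, d) = (6 + (6 - 3))*1 = (6 + 3)*1 = 9*1 = 9)
(-1614 + 2871) + q(19, 15) = (-1614 + 2871) + 9 = 1257 + 9 = 1266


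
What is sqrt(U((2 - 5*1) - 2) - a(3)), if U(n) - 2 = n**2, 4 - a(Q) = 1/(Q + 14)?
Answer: 14*sqrt(34)/17 ≈ 4.8020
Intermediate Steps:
a(Q) = 4 - 1/(14 + Q) (a(Q) = 4 - 1/(Q + 14) = 4 - 1/(14 + Q))
U(n) = 2 + n**2
sqrt(U((2 - 5*1) - 2) - a(3)) = sqrt((2 + ((2 - 5*1) - 2)**2) - (55 + 4*3)/(14 + 3)) = sqrt((2 + ((2 - 5) - 2)**2) - (55 + 12)/17) = sqrt((2 + (-3 - 2)**2) - 67/17) = sqrt((2 + (-5)**2) - 1*67/17) = sqrt((2 + 25) - 67/17) = sqrt(27 - 67/17) = sqrt(392/17) = 14*sqrt(34)/17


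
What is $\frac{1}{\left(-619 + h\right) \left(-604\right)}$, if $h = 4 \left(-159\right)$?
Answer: $\frac{1}{758020} \approx 1.3192 \cdot 10^{-6}$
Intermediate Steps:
$h = -636$
$\frac{1}{\left(-619 + h\right) \left(-604\right)} = \frac{1}{\left(-619 - 636\right) \left(-604\right)} = \frac{1}{-1255} \left(- \frac{1}{604}\right) = \left(- \frac{1}{1255}\right) \left(- \frac{1}{604}\right) = \frac{1}{758020}$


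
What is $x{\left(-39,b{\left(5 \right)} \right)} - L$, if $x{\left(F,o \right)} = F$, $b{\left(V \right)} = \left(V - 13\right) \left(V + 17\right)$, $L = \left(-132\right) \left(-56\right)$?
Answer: $-7431$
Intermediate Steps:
$L = 7392$
$b{\left(V \right)} = \left(-13 + V\right) \left(17 + V\right)$
$x{\left(-39,b{\left(5 \right)} \right)} - L = -39 - 7392 = -7431$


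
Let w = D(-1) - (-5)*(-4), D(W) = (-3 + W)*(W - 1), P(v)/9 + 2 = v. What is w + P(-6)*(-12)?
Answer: 852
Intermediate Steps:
P(v) = -18 + 9*v
D(W) = (-1 + W)*(-3 + W) (D(W) = (-3 + W)*(-1 + W) = (-1 + W)*(-3 + W))
w = -12 (w = (3 + (-1)**2 - 4*(-1)) - (-5)*(-4) = (3 + 1 + 4) - 1*20 = 8 - 20 = -12)
w + P(-6)*(-12) = -12 + (-18 + 9*(-6))*(-12) = -12 + (-18 - 54)*(-12) = -12 - 72*(-12) = -12 + 864 = 852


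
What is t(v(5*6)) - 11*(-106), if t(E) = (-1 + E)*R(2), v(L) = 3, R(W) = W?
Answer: 1170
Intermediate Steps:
t(E) = -2 + 2*E (t(E) = (-1 + E)*2 = -2 + 2*E)
t(v(5*6)) - 11*(-106) = (-2 + 2*3) - 11*(-106) = (-2 + 6) + 1166 = 4 + 1166 = 1170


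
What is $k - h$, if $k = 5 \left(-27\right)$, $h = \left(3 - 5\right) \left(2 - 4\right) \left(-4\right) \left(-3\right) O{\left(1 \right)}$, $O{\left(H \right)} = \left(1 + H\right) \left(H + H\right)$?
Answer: $-327$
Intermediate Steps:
$O{\left(H \right)} = 2 H \left(1 + H\right)$ ($O{\left(H \right)} = \left(1 + H\right) 2 H = 2 H \left(1 + H\right)$)
$h = 192$ ($h = \left(3 - 5\right) \left(2 - 4\right) \left(-4\right) \left(-3\right) 2 \cdot 1 \left(1 + 1\right) = - 2 \left(\left(-2\right) \left(-4\right)\right) \left(-3\right) 2 \cdot 1 \cdot 2 = \left(-2\right) 8 \left(-3\right) 4 = \left(-16\right) \left(-3\right) 4 = 48 \cdot 4 = 192$)
$k = -135$
$k - h = -135 - 192 = -327$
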